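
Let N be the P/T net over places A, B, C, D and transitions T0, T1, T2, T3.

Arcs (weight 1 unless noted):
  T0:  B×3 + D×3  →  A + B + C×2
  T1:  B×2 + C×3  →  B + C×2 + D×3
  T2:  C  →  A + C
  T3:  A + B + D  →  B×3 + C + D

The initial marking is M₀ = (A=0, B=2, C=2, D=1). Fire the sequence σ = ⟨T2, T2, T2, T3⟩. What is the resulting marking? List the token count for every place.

(A=2, B=4, C=3, D=1)

step 1: fire T2:  (A=0, B=2, C=2, D=1) → (A=1, B=2, C=2, D=1)
step 2: fire T2:  (A=1, B=2, C=2, D=1) → (A=2, B=2, C=2, D=1)
step 3: fire T2:  (A=2, B=2, C=2, D=1) → (A=3, B=2, C=2, D=1)
step 4: fire T3:  (A=3, B=2, C=2, D=1) → (A=2, B=4, C=3, D=1)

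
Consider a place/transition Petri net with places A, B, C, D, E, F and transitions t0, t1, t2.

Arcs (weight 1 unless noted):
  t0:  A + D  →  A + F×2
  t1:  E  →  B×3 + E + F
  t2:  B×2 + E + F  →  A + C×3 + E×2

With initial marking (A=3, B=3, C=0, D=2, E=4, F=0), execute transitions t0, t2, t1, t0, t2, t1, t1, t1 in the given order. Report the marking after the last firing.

step 1: fire t0:  (A=3, B=3, C=0, D=2, E=4, F=0) → (A=3, B=3, C=0, D=1, E=4, F=2)
step 2: fire t2:  (A=3, B=3, C=0, D=1, E=4, F=2) → (A=4, B=1, C=3, D=1, E=5, F=1)
step 3: fire t1:  (A=4, B=1, C=3, D=1, E=5, F=1) → (A=4, B=4, C=3, D=1, E=5, F=2)
step 4: fire t0:  (A=4, B=4, C=3, D=1, E=5, F=2) → (A=4, B=4, C=3, D=0, E=5, F=4)
step 5: fire t2:  (A=4, B=4, C=3, D=0, E=5, F=4) → (A=5, B=2, C=6, D=0, E=6, F=3)
step 6: fire t1:  (A=5, B=2, C=6, D=0, E=6, F=3) → (A=5, B=5, C=6, D=0, E=6, F=4)
step 7: fire t1:  (A=5, B=5, C=6, D=0, E=6, F=4) → (A=5, B=8, C=6, D=0, E=6, F=5)
step 8: fire t1:  (A=5, B=8, C=6, D=0, E=6, F=5) → (A=5, B=11, C=6, D=0, E=6, F=6)

(A=5, B=11, C=6, D=0, E=6, F=6)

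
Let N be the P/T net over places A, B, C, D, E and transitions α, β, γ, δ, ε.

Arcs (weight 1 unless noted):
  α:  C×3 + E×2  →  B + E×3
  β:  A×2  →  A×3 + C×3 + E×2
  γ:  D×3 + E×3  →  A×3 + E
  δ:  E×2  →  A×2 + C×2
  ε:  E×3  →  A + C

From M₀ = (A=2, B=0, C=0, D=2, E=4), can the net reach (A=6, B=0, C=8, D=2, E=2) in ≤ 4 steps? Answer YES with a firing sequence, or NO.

step 1: fire β:  (A=2, B=0, C=0, D=2, E=4) → (A=3, B=0, C=3, D=2, E=6)
step 2: fire β:  (A=3, B=0, C=3, D=2, E=6) → (A=4, B=0, C=6, D=2, E=8)
step 3: fire ε:  (A=4, B=0, C=6, D=2, E=8) → (A=5, B=0, C=7, D=2, E=5)
step 4: fire ε:  (A=5, B=0, C=7, D=2, E=5) → (A=6, B=0, C=8, D=2, E=2)

YES — reachable via ⟨β, β, ε, ε⟩ (4 firings)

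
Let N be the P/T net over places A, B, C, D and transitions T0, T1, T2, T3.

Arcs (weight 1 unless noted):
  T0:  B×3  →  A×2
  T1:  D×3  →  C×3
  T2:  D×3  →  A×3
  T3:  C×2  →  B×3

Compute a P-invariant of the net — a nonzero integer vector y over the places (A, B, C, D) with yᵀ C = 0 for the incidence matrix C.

Incidence matrix C (rows=places, cols=transitions):
       T0   T1   T2   T3
    A   2    0    3    0
    B  -3    0    0    3
    C   0    3    0   -2
    D   0   -3   -3    0

Candidate y = [3, 2, 3, 3]; check y·C column-wise:
  col T0: 3·2 + 2·-3 + 3·0 + 3·0 = 0
  col T1: 3·0 + 2·0 + 3·3 + 3·-3 = 0
  col T2: 3·3 + 2·0 + 3·0 + 3·-3 = 0
  col T3: 3·0 + 2·3 + 3·-2 + 3·0 = 0

y = (A:3, B:2, C:3, D:3)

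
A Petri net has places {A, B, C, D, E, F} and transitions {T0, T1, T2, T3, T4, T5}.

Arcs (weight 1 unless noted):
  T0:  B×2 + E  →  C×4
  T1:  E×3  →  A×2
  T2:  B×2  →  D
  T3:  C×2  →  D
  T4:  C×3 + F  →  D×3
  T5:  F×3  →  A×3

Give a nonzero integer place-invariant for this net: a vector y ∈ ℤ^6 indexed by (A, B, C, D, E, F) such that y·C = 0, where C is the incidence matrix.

y = (A:3, B:1, C:1, D:2, E:2, F:3)

Incidence matrix C (rows=places, cols=transitions):
       T0   T1   T2   T3   T4   T5
    A   0    2    0    0    0    3
    B  -2    0   -2    0    0    0
    C   4    0    0   -2   -3    0
    D   0    0    1    1    3    0
    E  -1   -3    0    0    0    0
    F   0    0    0    0   -1   -3

Candidate y = [3, 1, 1, 2, 2, 3]; check y·C column-wise:
  col T0: 3·0 + 1·-2 + 1·4 + 2·0 + 2·-1 + 3·0 = 0
  col T1: 3·2 + 1·0 + 1·0 + 2·0 + 2·-3 + 3·0 = 0
  col T2: 3·0 + 1·-2 + 1·0 + 2·1 + 2·0 + 3·0 = 0
  col T3: 3·0 + 1·0 + 1·-2 + 2·1 + 2·0 + 3·0 = 0
  col T4: 3·0 + 1·0 + 1·-3 + 2·3 + 2·0 + 3·-1 = 0
  col T5: 3·3 + 1·0 + 1·0 + 2·0 + 2·0 + 3·-3 = 0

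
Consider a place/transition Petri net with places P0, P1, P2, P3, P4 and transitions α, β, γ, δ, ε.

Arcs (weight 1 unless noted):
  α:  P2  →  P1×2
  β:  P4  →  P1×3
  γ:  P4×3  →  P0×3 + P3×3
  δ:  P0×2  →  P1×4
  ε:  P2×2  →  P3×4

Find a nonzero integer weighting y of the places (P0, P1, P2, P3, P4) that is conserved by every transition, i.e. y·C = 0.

y = (P0:2, P1:1, P2:2, P3:1, P4:3)

Incidence matrix C (rows=places, cols=transitions):
        α    β    γ    δ    ε
   P0   0    0    3   -2    0
   P1   2    3    0    4    0
   P2  -1    0    0    0   -2
   P3   0    0    3    0    4
   P4   0   -1   -3    0    0

Candidate y = [2, 1, 2, 1, 3]; check y·C column-wise:
  col α: 2·0 + 1·2 + 2·-1 + 1·0 + 3·0 = 0
  col β: 2·0 + 1·3 + 2·0 + 1·0 + 3·-1 = 0
  col γ: 2·3 + 1·0 + 2·0 + 1·3 + 3·-3 = 0
  col δ: 2·-2 + 1·4 + 2·0 + 1·0 + 3·0 = 0
  col ε: 2·0 + 1·0 + 2·-2 + 1·4 + 3·0 = 0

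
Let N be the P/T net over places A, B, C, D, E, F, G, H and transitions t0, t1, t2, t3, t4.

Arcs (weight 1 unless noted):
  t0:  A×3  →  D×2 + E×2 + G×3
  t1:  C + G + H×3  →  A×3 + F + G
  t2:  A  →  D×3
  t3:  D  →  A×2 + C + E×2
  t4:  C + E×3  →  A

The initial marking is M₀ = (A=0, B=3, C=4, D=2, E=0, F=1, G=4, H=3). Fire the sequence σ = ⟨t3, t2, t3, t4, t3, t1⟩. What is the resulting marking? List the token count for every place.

(A=9, B=3, C=5, D=2, E=3, F=2, G=4, H=0)

step 1: fire t3:  (A=0, B=3, C=4, D=2, E=0, F=1, G=4, H=3) → (A=2, B=3, C=5, D=1, E=2, F=1, G=4, H=3)
step 2: fire t2:  (A=2, B=3, C=5, D=1, E=2, F=1, G=4, H=3) → (A=1, B=3, C=5, D=4, E=2, F=1, G=4, H=3)
step 3: fire t3:  (A=1, B=3, C=5, D=4, E=2, F=1, G=4, H=3) → (A=3, B=3, C=6, D=3, E=4, F=1, G=4, H=3)
step 4: fire t4:  (A=3, B=3, C=6, D=3, E=4, F=1, G=4, H=3) → (A=4, B=3, C=5, D=3, E=1, F=1, G=4, H=3)
step 5: fire t3:  (A=4, B=3, C=5, D=3, E=1, F=1, G=4, H=3) → (A=6, B=3, C=6, D=2, E=3, F=1, G=4, H=3)
step 6: fire t1:  (A=6, B=3, C=6, D=2, E=3, F=1, G=4, H=3) → (A=9, B=3, C=5, D=2, E=3, F=2, G=4, H=0)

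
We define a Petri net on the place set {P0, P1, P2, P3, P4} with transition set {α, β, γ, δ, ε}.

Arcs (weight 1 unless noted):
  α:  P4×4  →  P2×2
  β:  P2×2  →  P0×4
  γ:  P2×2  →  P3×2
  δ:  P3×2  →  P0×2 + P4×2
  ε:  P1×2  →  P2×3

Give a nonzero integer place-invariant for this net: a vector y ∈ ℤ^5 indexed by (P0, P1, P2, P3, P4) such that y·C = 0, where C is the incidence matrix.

y = (P0:1, P1:3, P2:2, P3:2, P4:1)

Incidence matrix C (rows=places, cols=transitions):
        α    β    γ    δ    ε
   P0   0    4    0    2    0
   P1   0    0    0    0   -2
   P2   2   -2   -2    0    3
   P3   0    0    2   -2    0
   P4  -4    0    0    2    0

Candidate y = [1, 3, 2, 2, 1]; check y·C column-wise:
  col α: 1·0 + 3·0 + 2·2 + 2·0 + 1·-4 = 0
  col β: 1·4 + 3·0 + 2·-2 + 2·0 + 1·0 = 0
  col γ: 1·0 + 3·0 + 2·-2 + 2·2 + 1·0 = 0
  col δ: 1·2 + 3·0 + 2·0 + 2·-2 + 1·2 = 0
  col ε: 1·0 + 3·-2 + 2·3 + 2·0 + 1·0 = 0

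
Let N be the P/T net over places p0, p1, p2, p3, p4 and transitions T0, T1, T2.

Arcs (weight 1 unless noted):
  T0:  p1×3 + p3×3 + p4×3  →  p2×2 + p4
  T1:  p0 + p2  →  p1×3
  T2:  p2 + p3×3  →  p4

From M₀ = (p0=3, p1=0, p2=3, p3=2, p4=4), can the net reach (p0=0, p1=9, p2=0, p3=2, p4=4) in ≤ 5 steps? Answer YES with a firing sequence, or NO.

step 1: fire T1:  (p0=3, p1=0, p2=3, p3=2, p4=4) → (p0=2, p1=3, p2=2, p3=2, p4=4)
step 2: fire T1:  (p0=2, p1=3, p2=2, p3=2, p4=4) → (p0=1, p1=6, p2=1, p3=2, p4=4)
step 3: fire T1:  (p0=1, p1=6, p2=1, p3=2, p4=4) → (p0=0, p1=9, p2=0, p3=2, p4=4)

YES — reachable via ⟨T1, T1, T1⟩ (3 firings)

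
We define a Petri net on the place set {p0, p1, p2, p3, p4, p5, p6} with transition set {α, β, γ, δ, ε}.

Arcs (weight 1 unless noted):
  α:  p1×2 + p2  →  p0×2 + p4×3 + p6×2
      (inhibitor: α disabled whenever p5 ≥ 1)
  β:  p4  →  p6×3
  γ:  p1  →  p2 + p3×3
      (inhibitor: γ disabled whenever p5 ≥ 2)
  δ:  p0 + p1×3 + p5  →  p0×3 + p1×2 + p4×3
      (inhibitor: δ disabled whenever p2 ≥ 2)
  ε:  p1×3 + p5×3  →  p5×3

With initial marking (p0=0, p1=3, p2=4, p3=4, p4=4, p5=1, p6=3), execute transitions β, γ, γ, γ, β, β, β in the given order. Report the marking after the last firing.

(p0=0, p1=0, p2=7, p3=13, p4=0, p5=1, p6=15)

step 1: fire β:  (p0=0, p1=3, p2=4, p3=4, p4=4, p5=1, p6=3) → (p0=0, p1=3, p2=4, p3=4, p4=3, p5=1, p6=6)
step 2: fire γ:  (p0=0, p1=3, p2=4, p3=4, p4=3, p5=1, p6=6) → (p0=0, p1=2, p2=5, p3=7, p4=3, p5=1, p6=6)
step 3: fire γ:  (p0=0, p1=2, p2=5, p3=7, p4=3, p5=1, p6=6) → (p0=0, p1=1, p2=6, p3=10, p4=3, p5=1, p6=6)
step 4: fire γ:  (p0=0, p1=1, p2=6, p3=10, p4=3, p5=1, p6=6) → (p0=0, p1=0, p2=7, p3=13, p4=3, p5=1, p6=6)
step 5: fire β:  (p0=0, p1=0, p2=7, p3=13, p4=3, p5=1, p6=6) → (p0=0, p1=0, p2=7, p3=13, p4=2, p5=1, p6=9)
step 6: fire β:  (p0=0, p1=0, p2=7, p3=13, p4=2, p5=1, p6=9) → (p0=0, p1=0, p2=7, p3=13, p4=1, p5=1, p6=12)
step 7: fire β:  (p0=0, p1=0, p2=7, p3=13, p4=1, p5=1, p6=12) → (p0=0, p1=0, p2=7, p3=13, p4=0, p5=1, p6=15)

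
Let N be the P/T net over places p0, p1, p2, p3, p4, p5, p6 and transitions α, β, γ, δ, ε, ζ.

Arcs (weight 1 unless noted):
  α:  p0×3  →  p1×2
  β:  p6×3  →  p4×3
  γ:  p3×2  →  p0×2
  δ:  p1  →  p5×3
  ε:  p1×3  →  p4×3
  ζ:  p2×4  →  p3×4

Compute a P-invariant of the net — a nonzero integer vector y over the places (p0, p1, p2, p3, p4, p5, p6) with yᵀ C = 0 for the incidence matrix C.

y = (p0:2, p1:3, p2:2, p3:2, p4:3, p5:1, p6:3)

Incidence matrix C (rows=places, cols=transitions):
        α    β    γ    δ    ε    ζ
   p0  -3    0    2    0    0    0
   p1   2    0    0   -1   -3    0
   p2   0    0    0    0    0   -4
   p3   0    0   -2    0    0    4
   p4   0    3    0    0    3    0
   p5   0    0    0    3    0    0
   p6   0   -3    0    0    0    0

Candidate y = [2, 3, 2, 2, 3, 1, 3]; check y·C column-wise:
  col α: 2·-3 + 3·2 + 2·0 + 2·0 + 3·0 + 1·0 + 3·0 = 0
  col β: 2·0 + 3·0 + 2·0 + 2·0 + 3·3 + 1·0 + 3·-3 = 0
  col γ: 2·2 + 3·0 + 2·0 + 2·-2 + 3·0 + 1·0 + 3·0 = 0
  col δ: 2·0 + 3·-1 + 2·0 + 2·0 + 3·0 + 1·3 + 3·0 = 0
  col ε: 2·0 + 3·-3 + 2·0 + 2·0 + 3·3 + 1·0 + 3·0 = 0
  col ζ: 2·0 + 3·0 + 2·-4 + 2·4 + 3·0 + 1·0 + 3·0 = 0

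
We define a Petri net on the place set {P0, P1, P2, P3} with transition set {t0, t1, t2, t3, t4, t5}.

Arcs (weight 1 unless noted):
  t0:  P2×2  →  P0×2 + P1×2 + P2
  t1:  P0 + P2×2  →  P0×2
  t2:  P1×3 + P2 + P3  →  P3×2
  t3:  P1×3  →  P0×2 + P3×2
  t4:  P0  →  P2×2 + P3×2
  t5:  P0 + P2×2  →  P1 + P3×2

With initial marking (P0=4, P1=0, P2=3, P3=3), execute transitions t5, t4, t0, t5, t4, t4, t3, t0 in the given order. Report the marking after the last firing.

step 1: fire t5:  (P0=4, P1=0, P2=3, P3=3) → (P0=3, P1=1, P2=1, P3=5)
step 2: fire t4:  (P0=3, P1=1, P2=1, P3=5) → (P0=2, P1=1, P2=3, P3=7)
step 3: fire t0:  (P0=2, P1=1, P2=3, P3=7) → (P0=4, P1=3, P2=2, P3=7)
step 4: fire t5:  (P0=4, P1=3, P2=2, P3=7) → (P0=3, P1=4, P2=0, P3=9)
step 5: fire t4:  (P0=3, P1=4, P2=0, P3=9) → (P0=2, P1=4, P2=2, P3=11)
step 6: fire t4:  (P0=2, P1=4, P2=2, P3=11) → (P0=1, P1=4, P2=4, P3=13)
step 7: fire t3:  (P0=1, P1=4, P2=4, P3=13) → (P0=3, P1=1, P2=4, P3=15)
step 8: fire t0:  (P0=3, P1=1, P2=4, P3=15) → (P0=5, P1=3, P2=3, P3=15)

(P0=5, P1=3, P2=3, P3=15)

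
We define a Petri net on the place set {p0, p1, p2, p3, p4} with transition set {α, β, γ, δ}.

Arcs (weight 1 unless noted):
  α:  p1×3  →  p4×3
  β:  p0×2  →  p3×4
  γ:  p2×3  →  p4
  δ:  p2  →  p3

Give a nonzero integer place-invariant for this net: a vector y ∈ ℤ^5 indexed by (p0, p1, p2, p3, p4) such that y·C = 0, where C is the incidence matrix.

Incidence matrix C (rows=places, cols=transitions):
        α    β    γ    δ
   p0   0   -2    0    0
   p1  -3    0    0    0
   p2   0    0   -3   -1
   p3   0    4    0    1
   p4   3    0    1    0

Candidate y = [2, 3, 1, 1, 3]; check y·C column-wise:
  col α: 2·0 + 3·-3 + 1·0 + 1·0 + 3·3 = 0
  col β: 2·-2 + 3·0 + 1·0 + 1·4 + 3·0 = 0
  col γ: 2·0 + 3·0 + 1·-3 + 1·0 + 3·1 = 0
  col δ: 2·0 + 3·0 + 1·-1 + 1·1 + 3·0 = 0

y = (p0:2, p1:3, p2:1, p3:1, p4:3)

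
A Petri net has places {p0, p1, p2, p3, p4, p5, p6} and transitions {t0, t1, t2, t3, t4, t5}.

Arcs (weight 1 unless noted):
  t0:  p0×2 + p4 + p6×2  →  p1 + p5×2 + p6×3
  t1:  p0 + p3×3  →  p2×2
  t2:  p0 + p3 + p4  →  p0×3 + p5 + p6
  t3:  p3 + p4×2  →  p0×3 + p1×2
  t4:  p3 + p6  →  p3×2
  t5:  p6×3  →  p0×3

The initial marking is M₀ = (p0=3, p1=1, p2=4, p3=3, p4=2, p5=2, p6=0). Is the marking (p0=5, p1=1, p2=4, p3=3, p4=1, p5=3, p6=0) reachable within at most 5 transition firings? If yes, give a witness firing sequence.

step 1: fire t2:  (p0=3, p1=1, p2=4, p3=3, p4=2, p5=2, p6=0) → (p0=5, p1=1, p2=4, p3=2, p4=1, p5=3, p6=1)
step 2: fire t4:  (p0=5, p1=1, p2=4, p3=2, p4=1, p5=3, p6=1) → (p0=5, p1=1, p2=4, p3=3, p4=1, p5=3, p6=0)

YES — reachable via ⟨t2, t4⟩ (2 firings)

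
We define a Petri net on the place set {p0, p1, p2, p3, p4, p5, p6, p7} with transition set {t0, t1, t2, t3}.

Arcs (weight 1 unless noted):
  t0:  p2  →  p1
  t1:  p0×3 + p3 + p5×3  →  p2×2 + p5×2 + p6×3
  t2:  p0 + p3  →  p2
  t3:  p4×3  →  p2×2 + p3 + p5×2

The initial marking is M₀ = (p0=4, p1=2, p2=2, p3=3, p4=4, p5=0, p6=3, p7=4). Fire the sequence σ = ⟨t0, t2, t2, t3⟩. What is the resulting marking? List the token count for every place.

step 1: fire t0:  (p0=4, p1=2, p2=2, p3=3, p4=4, p5=0, p6=3, p7=4) → (p0=4, p1=3, p2=1, p3=3, p4=4, p5=0, p6=3, p7=4)
step 2: fire t2:  (p0=4, p1=3, p2=1, p3=3, p4=4, p5=0, p6=3, p7=4) → (p0=3, p1=3, p2=2, p3=2, p4=4, p5=0, p6=3, p7=4)
step 3: fire t2:  (p0=3, p1=3, p2=2, p3=2, p4=4, p5=0, p6=3, p7=4) → (p0=2, p1=3, p2=3, p3=1, p4=4, p5=0, p6=3, p7=4)
step 4: fire t3:  (p0=2, p1=3, p2=3, p3=1, p4=4, p5=0, p6=3, p7=4) → (p0=2, p1=3, p2=5, p3=2, p4=1, p5=2, p6=3, p7=4)

(p0=2, p1=3, p2=5, p3=2, p4=1, p5=2, p6=3, p7=4)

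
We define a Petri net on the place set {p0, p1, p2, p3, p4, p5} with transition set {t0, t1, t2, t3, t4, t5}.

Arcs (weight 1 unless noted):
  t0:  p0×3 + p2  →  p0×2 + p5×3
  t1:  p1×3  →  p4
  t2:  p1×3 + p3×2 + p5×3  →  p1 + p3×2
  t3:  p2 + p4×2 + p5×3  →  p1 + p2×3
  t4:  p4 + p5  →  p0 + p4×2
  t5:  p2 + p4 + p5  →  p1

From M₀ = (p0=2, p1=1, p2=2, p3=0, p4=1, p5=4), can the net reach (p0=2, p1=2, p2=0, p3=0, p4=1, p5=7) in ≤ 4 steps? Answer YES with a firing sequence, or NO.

depth 0: 1 marking
depth 1: 3 markings reached so far
depth 2: 7 markings reached so far
depth 3: 13 markings reached so far
depth 4: 21 markings reached so far
target is not among the 21 markings reachable within 4 steps

NO — not reachable within 4 firings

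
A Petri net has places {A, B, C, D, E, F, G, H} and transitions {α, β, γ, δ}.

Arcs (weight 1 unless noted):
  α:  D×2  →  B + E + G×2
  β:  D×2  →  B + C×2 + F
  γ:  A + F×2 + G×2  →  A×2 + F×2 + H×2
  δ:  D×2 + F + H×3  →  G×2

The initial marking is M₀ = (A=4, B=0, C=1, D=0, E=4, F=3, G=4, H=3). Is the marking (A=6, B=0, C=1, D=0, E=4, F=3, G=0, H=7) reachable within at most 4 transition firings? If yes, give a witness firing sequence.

step 1: fire γ:  (A=4, B=0, C=1, D=0, E=4, F=3, G=4, H=3) → (A=5, B=0, C=1, D=0, E=4, F=3, G=2, H=5)
step 2: fire γ:  (A=5, B=0, C=1, D=0, E=4, F=3, G=2, H=5) → (A=6, B=0, C=1, D=0, E=4, F=3, G=0, H=7)

YES — reachable via ⟨γ, γ⟩ (2 firings)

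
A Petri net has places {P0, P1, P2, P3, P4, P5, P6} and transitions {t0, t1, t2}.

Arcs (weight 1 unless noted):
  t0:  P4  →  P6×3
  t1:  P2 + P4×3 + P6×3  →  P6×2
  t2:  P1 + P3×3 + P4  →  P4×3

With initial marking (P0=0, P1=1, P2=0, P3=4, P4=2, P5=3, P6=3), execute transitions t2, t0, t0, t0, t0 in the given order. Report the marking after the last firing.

step 1: fire t2:  (P0=0, P1=1, P2=0, P3=4, P4=2, P5=3, P6=3) → (P0=0, P1=0, P2=0, P3=1, P4=4, P5=3, P6=3)
step 2: fire t0:  (P0=0, P1=0, P2=0, P3=1, P4=4, P5=3, P6=3) → (P0=0, P1=0, P2=0, P3=1, P4=3, P5=3, P6=6)
step 3: fire t0:  (P0=0, P1=0, P2=0, P3=1, P4=3, P5=3, P6=6) → (P0=0, P1=0, P2=0, P3=1, P4=2, P5=3, P6=9)
step 4: fire t0:  (P0=0, P1=0, P2=0, P3=1, P4=2, P5=3, P6=9) → (P0=0, P1=0, P2=0, P3=1, P4=1, P5=3, P6=12)
step 5: fire t0:  (P0=0, P1=0, P2=0, P3=1, P4=1, P5=3, P6=12) → (P0=0, P1=0, P2=0, P3=1, P4=0, P5=3, P6=15)

(P0=0, P1=0, P2=0, P3=1, P4=0, P5=3, P6=15)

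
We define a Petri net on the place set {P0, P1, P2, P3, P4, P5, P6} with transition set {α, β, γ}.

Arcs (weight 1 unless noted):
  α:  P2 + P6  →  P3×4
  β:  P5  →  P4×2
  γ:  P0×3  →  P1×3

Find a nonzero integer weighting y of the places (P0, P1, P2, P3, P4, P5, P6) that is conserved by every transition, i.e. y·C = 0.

y = (P0:1, P1:1, P2:0, P3:0, P4:0, P5:0, P6:0)

Incidence matrix C (rows=places, cols=transitions):
        α    β    γ
   P0   0    0   -3
   P1   0    0    3
   P2  -1    0    0
   P3   4    0    0
   P4   0    2    0
   P5   0   -1    0
   P6  -1    0    0

Candidate y = [1, 1, 0, 0, 0, 0, 0]; check y·C column-wise:
  col α: 1·0 + 1·0 + 0·-1 + 0·4 + 0·-1 = 0
  col β: 1·0 + 1·0 + 0·2 + 0·-1 = 0
  col γ: 1·-3 + 1·3 = 0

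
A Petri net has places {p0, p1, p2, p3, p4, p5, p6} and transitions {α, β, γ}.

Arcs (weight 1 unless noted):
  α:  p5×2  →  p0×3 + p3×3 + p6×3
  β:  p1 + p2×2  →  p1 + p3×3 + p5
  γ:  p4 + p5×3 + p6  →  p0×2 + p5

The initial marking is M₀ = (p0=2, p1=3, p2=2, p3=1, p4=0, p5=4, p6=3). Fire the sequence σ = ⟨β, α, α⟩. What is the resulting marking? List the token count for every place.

step 1: fire β:  (p0=2, p1=3, p2=2, p3=1, p4=0, p5=4, p6=3) → (p0=2, p1=3, p2=0, p3=4, p4=0, p5=5, p6=3)
step 2: fire α:  (p0=2, p1=3, p2=0, p3=4, p4=0, p5=5, p6=3) → (p0=5, p1=3, p2=0, p3=7, p4=0, p5=3, p6=6)
step 3: fire α:  (p0=5, p1=3, p2=0, p3=7, p4=0, p5=3, p6=6) → (p0=8, p1=3, p2=0, p3=10, p4=0, p5=1, p6=9)

(p0=8, p1=3, p2=0, p3=10, p4=0, p5=1, p6=9)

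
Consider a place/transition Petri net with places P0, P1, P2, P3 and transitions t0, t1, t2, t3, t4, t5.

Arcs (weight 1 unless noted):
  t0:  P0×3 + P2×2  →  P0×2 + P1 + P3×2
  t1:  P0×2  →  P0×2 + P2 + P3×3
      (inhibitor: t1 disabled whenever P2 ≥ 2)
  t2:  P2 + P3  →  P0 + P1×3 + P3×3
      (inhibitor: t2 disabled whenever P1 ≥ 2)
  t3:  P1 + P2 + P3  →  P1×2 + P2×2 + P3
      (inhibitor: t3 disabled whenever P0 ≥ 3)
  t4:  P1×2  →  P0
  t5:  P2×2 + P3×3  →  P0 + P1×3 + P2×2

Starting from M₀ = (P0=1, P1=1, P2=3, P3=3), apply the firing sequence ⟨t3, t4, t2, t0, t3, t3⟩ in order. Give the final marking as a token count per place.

step 1: fire t3:  (P0=1, P1=1, P2=3, P3=3) → (P0=1, P1=2, P2=4, P3=3)
step 2: fire t4:  (P0=1, P1=2, P2=4, P3=3) → (P0=2, P1=0, P2=4, P3=3)
step 3: fire t2:  (P0=2, P1=0, P2=4, P3=3) → (P0=3, P1=3, P2=3, P3=5)
step 4: fire t0:  (P0=3, P1=3, P2=3, P3=5) → (P0=2, P1=4, P2=1, P3=7)
step 5: fire t3:  (P0=2, P1=4, P2=1, P3=7) → (P0=2, P1=5, P2=2, P3=7)
step 6: fire t3:  (P0=2, P1=5, P2=2, P3=7) → (P0=2, P1=6, P2=3, P3=7)

(P0=2, P1=6, P2=3, P3=7)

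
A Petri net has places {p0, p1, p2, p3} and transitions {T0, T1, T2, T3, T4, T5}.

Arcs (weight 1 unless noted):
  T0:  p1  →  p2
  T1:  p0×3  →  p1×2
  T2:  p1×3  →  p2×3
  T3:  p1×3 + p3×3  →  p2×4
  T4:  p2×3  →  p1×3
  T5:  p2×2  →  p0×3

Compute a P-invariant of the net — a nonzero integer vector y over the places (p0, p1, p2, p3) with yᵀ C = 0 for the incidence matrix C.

Incidence matrix C (rows=places, cols=transitions):
       T0   T1   T2   T3   T4   T5
   p0   0   -3    0    0    0    3
   p1  -1    2   -3   -3    3    0
   p2   1    0    3    4   -3   -2
   p3   0    0    0   -3    0    0

Candidate y = [2, 3, 3, 1]; check y·C column-wise:
  col T0: 2·0 + 3·-1 + 3·1 + 1·0 = 0
  col T1: 2·-3 + 3·2 + 3·0 + 1·0 = 0
  col T2: 2·0 + 3·-3 + 3·3 + 1·0 = 0
  col T3: 2·0 + 3·-3 + 3·4 + 1·-3 = 0
  col T4: 2·0 + 3·3 + 3·-3 + 1·0 = 0
  col T5: 2·3 + 3·0 + 3·-2 + 1·0 = 0

y = (p0:2, p1:3, p2:3, p3:1)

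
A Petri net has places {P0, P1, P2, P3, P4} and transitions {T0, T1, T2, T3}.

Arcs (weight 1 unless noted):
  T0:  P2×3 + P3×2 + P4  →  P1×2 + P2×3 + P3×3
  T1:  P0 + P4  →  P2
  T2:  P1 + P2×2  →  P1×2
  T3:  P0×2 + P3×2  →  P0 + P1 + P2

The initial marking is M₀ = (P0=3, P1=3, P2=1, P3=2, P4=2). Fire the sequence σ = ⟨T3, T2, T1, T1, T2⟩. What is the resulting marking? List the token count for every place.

step 1: fire T3:  (P0=3, P1=3, P2=1, P3=2, P4=2) → (P0=2, P1=4, P2=2, P3=0, P4=2)
step 2: fire T2:  (P0=2, P1=4, P2=2, P3=0, P4=2) → (P0=2, P1=5, P2=0, P3=0, P4=2)
step 3: fire T1:  (P0=2, P1=5, P2=0, P3=0, P4=2) → (P0=1, P1=5, P2=1, P3=0, P4=1)
step 4: fire T1:  (P0=1, P1=5, P2=1, P3=0, P4=1) → (P0=0, P1=5, P2=2, P3=0, P4=0)
step 5: fire T2:  (P0=0, P1=5, P2=2, P3=0, P4=0) → (P0=0, P1=6, P2=0, P3=0, P4=0)

(P0=0, P1=6, P2=0, P3=0, P4=0)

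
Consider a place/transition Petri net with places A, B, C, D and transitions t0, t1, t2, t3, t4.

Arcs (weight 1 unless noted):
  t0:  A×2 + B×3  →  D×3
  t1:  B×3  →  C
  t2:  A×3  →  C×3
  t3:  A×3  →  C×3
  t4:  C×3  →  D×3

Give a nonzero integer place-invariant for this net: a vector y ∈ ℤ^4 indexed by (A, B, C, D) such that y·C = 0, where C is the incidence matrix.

Incidence matrix C (rows=places, cols=transitions):
       t0   t1   t2   t3   t4
    A  -2    0   -3   -3    0
    B  -3   -3    0    0    0
    C   0    1    3    3   -3
    D   3    0    0    0    3

Candidate y = [3, 1, 3, 3]; check y·C column-wise:
  col t0: 3·-2 + 1·-3 + 3·0 + 3·3 = 0
  col t1: 3·0 + 1·-3 + 3·1 + 3·0 = 0
  col t2: 3·-3 + 1·0 + 3·3 + 3·0 = 0
  col t3: 3·-3 + 1·0 + 3·3 + 3·0 = 0
  col t4: 3·0 + 1·0 + 3·-3 + 3·3 = 0

y = (A:3, B:1, C:3, D:3)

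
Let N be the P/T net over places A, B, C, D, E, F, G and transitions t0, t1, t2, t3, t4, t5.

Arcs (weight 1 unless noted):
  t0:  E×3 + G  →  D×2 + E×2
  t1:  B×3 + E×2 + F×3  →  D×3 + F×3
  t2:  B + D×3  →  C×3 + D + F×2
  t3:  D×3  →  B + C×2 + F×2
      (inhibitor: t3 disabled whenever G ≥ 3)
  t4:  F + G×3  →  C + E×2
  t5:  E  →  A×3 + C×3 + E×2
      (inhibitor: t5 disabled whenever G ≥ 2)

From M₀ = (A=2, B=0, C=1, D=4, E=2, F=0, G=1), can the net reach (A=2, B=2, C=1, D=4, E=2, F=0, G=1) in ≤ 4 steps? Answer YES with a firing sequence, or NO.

NO — not reachable within 4 firings

depth 0: 1 marking
depth 1: 3 markings reached so far
depth 2: 6 markings reached so far
depth 3: 10 markings reached so far
depth 4: 16 markings reached so far
target is not among the 16 markings reachable within 4 steps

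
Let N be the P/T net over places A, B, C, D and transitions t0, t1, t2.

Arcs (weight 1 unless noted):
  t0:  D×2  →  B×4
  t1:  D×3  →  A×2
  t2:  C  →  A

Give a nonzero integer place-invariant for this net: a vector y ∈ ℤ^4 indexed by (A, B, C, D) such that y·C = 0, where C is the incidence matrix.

Incidence matrix C (rows=places, cols=transitions):
       t0   t1   t2
    A   0    2    1
    B   4    0    0
    C   0    0   -1
    D  -2   -3    0

Candidate y = [3, 1, 3, 2]; check y·C column-wise:
  col t0: 3·0 + 1·4 + 3·0 + 2·-2 = 0
  col t1: 3·2 + 1·0 + 3·0 + 2·-3 = 0
  col t2: 3·1 + 1·0 + 3·-1 + 2·0 = 0

y = (A:3, B:1, C:3, D:2)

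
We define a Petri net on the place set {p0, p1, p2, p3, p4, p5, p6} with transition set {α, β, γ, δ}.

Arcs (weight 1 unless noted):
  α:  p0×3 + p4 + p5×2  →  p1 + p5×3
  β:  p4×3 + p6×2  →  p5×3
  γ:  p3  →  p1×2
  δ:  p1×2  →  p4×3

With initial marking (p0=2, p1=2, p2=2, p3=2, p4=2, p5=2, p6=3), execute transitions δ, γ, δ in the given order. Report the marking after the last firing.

(p0=2, p1=0, p2=2, p3=1, p4=8, p5=2, p6=3)

step 1: fire δ:  (p0=2, p1=2, p2=2, p3=2, p4=2, p5=2, p6=3) → (p0=2, p1=0, p2=2, p3=2, p4=5, p5=2, p6=3)
step 2: fire γ:  (p0=2, p1=0, p2=2, p3=2, p4=5, p5=2, p6=3) → (p0=2, p1=2, p2=2, p3=1, p4=5, p5=2, p6=3)
step 3: fire δ:  (p0=2, p1=2, p2=2, p3=1, p4=5, p5=2, p6=3) → (p0=2, p1=0, p2=2, p3=1, p4=8, p5=2, p6=3)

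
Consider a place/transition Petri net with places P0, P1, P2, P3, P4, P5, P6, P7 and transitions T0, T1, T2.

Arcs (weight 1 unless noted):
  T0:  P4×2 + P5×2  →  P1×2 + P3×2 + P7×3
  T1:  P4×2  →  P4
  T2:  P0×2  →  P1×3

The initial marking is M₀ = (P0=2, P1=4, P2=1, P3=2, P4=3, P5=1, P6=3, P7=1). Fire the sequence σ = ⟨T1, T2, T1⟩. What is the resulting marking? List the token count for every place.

(P0=0, P1=7, P2=1, P3=2, P4=1, P5=1, P6=3, P7=1)

step 1: fire T1:  (P0=2, P1=4, P2=1, P3=2, P4=3, P5=1, P6=3, P7=1) → (P0=2, P1=4, P2=1, P3=2, P4=2, P5=1, P6=3, P7=1)
step 2: fire T2:  (P0=2, P1=4, P2=1, P3=2, P4=2, P5=1, P6=3, P7=1) → (P0=0, P1=7, P2=1, P3=2, P4=2, P5=1, P6=3, P7=1)
step 3: fire T1:  (P0=0, P1=7, P2=1, P3=2, P4=2, P5=1, P6=3, P7=1) → (P0=0, P1=7, P2=1, P3=2, P4=1, P5=1, P6=3, P7=1)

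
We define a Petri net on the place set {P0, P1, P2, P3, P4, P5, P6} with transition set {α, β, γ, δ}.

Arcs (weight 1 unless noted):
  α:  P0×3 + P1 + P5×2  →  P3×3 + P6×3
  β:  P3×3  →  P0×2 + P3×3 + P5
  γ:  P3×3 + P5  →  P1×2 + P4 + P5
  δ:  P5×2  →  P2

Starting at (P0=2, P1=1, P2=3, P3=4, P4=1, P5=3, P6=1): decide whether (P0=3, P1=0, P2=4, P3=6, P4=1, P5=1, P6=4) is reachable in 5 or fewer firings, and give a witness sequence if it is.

depth 0: 1 marking
depth 1: 4 markings reached so far
depth 2: 9 markings reached so far
depth 3: 17 markings reached so far
depth 4: 28 markings reached so far
depth 5: 41 markings reached so far
target is not among the 41 markings reachable within 5 steps

NO — not reachable within 5 firings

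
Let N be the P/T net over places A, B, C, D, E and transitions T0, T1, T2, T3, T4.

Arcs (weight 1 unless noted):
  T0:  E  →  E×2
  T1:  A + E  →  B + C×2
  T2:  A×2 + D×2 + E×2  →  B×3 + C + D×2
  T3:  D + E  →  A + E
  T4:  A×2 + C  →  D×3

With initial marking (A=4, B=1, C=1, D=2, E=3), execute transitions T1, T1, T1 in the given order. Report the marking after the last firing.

step 1: fire T1:  (A=4, B=1, C=1, D=2, E=3) → (A=3, B=2, C=3, D=2, E=2)
step 2: fire T1:  (A=3, B=2, C=3, D=2, E=2) → (A=2, B=3, C=5, D=2, E=1)
step 3: fire T1:  (A=2, B=3, C=5, D=2, E=1) → (A=1, B=4, C=7, D=2, E=0)

(A=1, B=4, C=7, D=2, E=0)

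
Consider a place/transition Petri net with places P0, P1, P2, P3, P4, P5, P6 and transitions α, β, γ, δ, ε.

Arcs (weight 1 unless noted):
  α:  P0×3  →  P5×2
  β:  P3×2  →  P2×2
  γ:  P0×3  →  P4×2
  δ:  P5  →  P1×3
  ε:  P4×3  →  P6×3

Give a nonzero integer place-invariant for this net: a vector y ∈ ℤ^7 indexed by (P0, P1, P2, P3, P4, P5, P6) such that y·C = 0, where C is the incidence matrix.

Incidence matrix C (rows=places, cols=transitions):
        α    β    γ    δ    ε
   P0  -3    0   -3    0    0
   P1   0    0    0    3    0
   P2   0    2    0    0    0
   P3   0   -2    0    0    0
   P4   0    0    2    0   -3
   P5   2    0    0   -1    0
   P6   0    0    0    0    3

Candidate y = [0, 0, 1, 1, 0, 0, 0]; check y·C column-wise:
  col α: 0·-3 + 1·0 + 1·0 + 0·2 = 0
  col β: 1·2 + 1·-2 = 0
  col γ: 0·-3 + 1·0 + 1·0 + 0·2 = 0
  col δ: 0·3 + 1·0 + 1·0 + 0·-1 = 0
  col ε: 1·0 + 1·0 + 0·-3 + 0·3 = 0

y = (P0:0, P1:0, P2:1, P3:1, P4:0, P5:0, P6:0)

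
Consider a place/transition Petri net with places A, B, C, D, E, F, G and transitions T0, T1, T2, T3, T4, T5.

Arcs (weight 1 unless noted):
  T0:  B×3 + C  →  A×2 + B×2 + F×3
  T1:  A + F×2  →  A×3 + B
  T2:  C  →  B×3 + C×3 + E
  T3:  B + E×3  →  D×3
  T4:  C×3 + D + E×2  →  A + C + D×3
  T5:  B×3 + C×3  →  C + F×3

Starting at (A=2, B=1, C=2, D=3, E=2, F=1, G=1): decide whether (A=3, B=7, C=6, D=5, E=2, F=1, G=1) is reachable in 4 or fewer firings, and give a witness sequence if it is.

NO — not reachable within 4 firings

depth 0: 1 marking
depth 1: 2 markings reached so far
depth 2: 7 markings reached so far
depth 3: 19 markings reached so far
depth 4: 43 markings reached so far
target is not among the 43 markings reachable within 4 steps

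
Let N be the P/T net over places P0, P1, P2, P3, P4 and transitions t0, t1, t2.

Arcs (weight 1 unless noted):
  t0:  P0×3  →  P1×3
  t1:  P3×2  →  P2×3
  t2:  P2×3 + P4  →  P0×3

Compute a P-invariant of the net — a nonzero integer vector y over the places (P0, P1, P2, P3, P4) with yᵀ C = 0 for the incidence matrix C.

y = (P0:2, P1:2, P2:2, P3:3, P4:0)

Incidence matrix C (rows=places, cols=transitions):
       t0   t1   t2
   P0  -3    0    3
   P1   3    0    0
   P2   0    3   -3
   P3   0   -2    0
   P4   0    0   -1

Candidate y = [2, 2, 2, 3, 0]; check y·C column-wise:
  col t0: 2·-3 + 2·3 + 2·0 + 3·0 = 0
  col t1: 2·0 + 2·0 + 2·3 + 3·-2 = 0
  col t2: 2·3 + 2·0 + 2·-3 + 3·0 + 0·-1 = 0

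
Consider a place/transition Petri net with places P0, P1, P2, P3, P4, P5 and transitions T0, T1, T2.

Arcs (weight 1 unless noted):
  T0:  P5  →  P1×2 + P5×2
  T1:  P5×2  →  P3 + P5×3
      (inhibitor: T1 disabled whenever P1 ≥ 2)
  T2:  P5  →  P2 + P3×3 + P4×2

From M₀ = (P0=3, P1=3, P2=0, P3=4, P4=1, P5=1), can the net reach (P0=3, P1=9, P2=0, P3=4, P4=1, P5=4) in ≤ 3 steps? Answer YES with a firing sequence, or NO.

step 1: fire T0:  (P0=3, P1=3, P2=0, P3=4, P4=1, P5=1) → (P0=3, P1=5, P2=0, P3=4, P4=1, P5=2)
step 2: fire T0:  (P0=3, P1=5, P2=0, P3=4, P4=1, P5=2) → (P0=3, P1=7, P2=0, P3=4, P4=1, P5=3)
step 3: fire T0:  (P0=3, P1=7, P2=0, P3=4, P4=1, P5=3) → (P0=3, P1=9, P2=0, P3=4, P4=1, P5=4)

YES — reachable via ⟨T0, T0, T0⟩ (3 firings)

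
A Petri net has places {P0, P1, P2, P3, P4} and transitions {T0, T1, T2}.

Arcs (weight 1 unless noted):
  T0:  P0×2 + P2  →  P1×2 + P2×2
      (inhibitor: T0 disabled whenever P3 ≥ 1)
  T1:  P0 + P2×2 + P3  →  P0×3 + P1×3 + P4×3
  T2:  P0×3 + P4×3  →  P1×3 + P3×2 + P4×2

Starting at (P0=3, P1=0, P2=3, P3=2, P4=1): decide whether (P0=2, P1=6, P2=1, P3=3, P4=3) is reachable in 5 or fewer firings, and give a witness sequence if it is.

YES — reachable via ⟨T1, T2⟩ (2 firings)

step 1: fire T1:  (P0=3, P1=0, P2=3, P3=2, P4=1) → (P0=5, P1=3, P2=1, P3=1, P4=4)
step 2: fire T2:  (P0=5, P1=3, P2=1, P3=1, P4=4) → (P0=2, P1=6, P2=1, P3=3, P4=3)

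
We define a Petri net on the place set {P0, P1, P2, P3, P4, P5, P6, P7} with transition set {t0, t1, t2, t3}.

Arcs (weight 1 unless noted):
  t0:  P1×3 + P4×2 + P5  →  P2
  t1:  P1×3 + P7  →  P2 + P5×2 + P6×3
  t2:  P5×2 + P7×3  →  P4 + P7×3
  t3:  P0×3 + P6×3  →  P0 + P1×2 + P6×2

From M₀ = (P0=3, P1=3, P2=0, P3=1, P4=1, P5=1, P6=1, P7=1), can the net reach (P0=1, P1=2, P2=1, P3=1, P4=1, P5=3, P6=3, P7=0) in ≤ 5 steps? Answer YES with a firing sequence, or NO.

YES — reachable via ⟨t1, t3⟩ (2 firings)

step 1: fire t1:  (P0=3, P1=3, P2=0, P3=1, P4=1, P5=1, P6=1, P7=1) → (P0=3, P1=0, P2=1, P3=1, P4=1, P5=3, P6=4, P7=0)
step 2: fire t3:  (P0=3, P1=0, P2=1, P3=1, P4=1, P5=3, P6=4, P7=0) → (P0=1, P1=2, P2=1, P3=1, P4=1, P5=3, P6=3, P7=0)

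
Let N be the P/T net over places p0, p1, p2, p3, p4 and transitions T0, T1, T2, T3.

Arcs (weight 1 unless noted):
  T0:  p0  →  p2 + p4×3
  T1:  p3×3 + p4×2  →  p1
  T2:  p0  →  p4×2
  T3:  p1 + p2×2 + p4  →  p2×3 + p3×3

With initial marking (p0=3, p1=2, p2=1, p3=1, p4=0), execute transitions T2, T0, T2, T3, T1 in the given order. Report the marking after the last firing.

step 1: fire T2:  (p0=3, p1=2, p2=1, p3=1, p4=0) → (p0=2, p1=2, p2=1, p3=1, p4=2)
step 2: fire T0:  (p0=2, p1=2, p2=1, p3=1, p4=2) → (p0=1, p1=2, p2=2, p3=1, p4=5)
step 3: fire T2:  (p0=1, p1=2, p2=2, p3=1, p4=5) → (p0=0, p1=2, p2=2, p3=1, p4=7)
step 4: fire T3:  (p0=0, p1=2, p2=2, p3=1, p4=7) → (p0=0, p1=1, p2=3, p3=4, p4=6)
step 5: fire T1:  (p0=0, p1=1, p2=3, p3=4, p4=6) → (p0=0, p1=2, p2=3, p3=1, p4=4)

(p0=0, p1=2, p2=3, p3=1, p4=4)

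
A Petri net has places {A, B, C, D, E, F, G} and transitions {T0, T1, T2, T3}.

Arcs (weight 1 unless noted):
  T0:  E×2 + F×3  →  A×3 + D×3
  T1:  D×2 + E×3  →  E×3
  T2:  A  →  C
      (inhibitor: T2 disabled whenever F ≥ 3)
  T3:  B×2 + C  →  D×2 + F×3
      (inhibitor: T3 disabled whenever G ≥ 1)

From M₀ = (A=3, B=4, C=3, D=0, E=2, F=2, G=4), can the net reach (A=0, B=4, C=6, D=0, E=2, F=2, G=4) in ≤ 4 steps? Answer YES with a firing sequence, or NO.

step 1: fire T2:  (A=3, B=4, C=3, D=0, E=2, F=2, G=4) → (A=2, B=4, C=4, D=0, E=2, F=2, G=4)
step 2: fire T2:  (A=2, B=4, C=4, D=0, E=2, F=2, G=4) → (A=1, B=4, C=5, D=0, E=2, F=2, G=4)
step 3: fire T2:  (A=1, B=4, C=5, D=0, E=2, F=2, G=4) → (A=0, B=4, C=6, D=0, E=2, F=2, G=4)

YES — reachable via ⟨T2, T2, T2⟩ (3 firings)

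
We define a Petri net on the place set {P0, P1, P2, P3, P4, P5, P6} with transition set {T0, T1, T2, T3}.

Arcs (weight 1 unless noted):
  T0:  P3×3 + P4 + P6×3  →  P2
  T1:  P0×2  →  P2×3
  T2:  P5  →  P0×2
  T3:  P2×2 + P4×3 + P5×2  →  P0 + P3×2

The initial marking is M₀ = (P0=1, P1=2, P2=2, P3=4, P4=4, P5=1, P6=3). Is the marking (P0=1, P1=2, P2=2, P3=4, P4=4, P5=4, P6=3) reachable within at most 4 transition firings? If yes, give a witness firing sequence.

NO — not reachable within 4 firings

depth 0: 1 marking
depth 1: 3 markings reached so far
depth 2: 5 markings reached so far
depth 3: 6 markings reached so far
depth 4: 6 markings reached so far
(frontier empty at depth 4; search complete)
target is not among the 6 markings reachable within 4 steps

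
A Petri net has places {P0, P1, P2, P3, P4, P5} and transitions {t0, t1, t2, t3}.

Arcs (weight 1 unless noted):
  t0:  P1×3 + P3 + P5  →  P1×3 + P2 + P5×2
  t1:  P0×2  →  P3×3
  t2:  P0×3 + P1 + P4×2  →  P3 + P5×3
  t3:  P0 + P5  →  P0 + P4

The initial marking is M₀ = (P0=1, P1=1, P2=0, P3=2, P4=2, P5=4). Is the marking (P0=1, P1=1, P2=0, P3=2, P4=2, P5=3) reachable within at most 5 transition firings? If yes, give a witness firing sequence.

depth 0: 1 marking
depth 1: 2 markings reached so far
depth 2: 3 markings reached so far
depth 3: 4 markings reached so far
depth 4: 5 markings reached so far
depth 5: 5 markings reached so far
(frontier empty at depth 5; search complete)
target is not among the 5 markings reachable within 5 steps

NO — not reachable within 5 firings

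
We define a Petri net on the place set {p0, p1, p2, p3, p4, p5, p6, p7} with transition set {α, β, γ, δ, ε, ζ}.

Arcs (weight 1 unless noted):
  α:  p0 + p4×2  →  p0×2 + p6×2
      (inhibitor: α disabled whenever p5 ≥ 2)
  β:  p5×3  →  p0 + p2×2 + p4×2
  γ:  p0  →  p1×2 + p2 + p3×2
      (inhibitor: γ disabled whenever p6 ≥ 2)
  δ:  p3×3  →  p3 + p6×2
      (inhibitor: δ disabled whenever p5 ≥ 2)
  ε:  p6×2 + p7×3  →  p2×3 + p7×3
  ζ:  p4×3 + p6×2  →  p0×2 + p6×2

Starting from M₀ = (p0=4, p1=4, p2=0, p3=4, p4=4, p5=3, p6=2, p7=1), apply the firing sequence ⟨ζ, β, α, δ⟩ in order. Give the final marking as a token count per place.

step 1: fire ζ:  (p0=4, p1=4, p2=0, p3=4, p4=4, p5=3, p6=2, p7=1) → (p0=6, p1=4, p2=0, p3=4, p4=1, p5=3, p6=2, p7=1)
step 2: fire β:  (p0=6, p1=4, p2=0, p3=4, p4=1, p5=3, p6=2, p7=1) → (p0=7, p1=4, p2=2, p3=4, p4=3, p5=0, p6=2, p7=1)
step 3: fire α:  (p0=7, p1=4, p2=2, p3=4, p4=3, p5=0, p6=2, p7=1) → (p0=8, p1=4, p2=2, p3=4, p4=1, p5=0, p6=4, p7=1)
step 4: fire δ:  (p0=8, p1=4, p2=2, p3=4, p4=1, p5=0, p6=4, p7=1) → (p0=8, p1=4, p2=2, p3=2, p4=1, p5=0, p6=6, p7=1)

(p0=8, p1=4, p2=2, p3=2, p4=1, p5=0, p6=6, p7=1)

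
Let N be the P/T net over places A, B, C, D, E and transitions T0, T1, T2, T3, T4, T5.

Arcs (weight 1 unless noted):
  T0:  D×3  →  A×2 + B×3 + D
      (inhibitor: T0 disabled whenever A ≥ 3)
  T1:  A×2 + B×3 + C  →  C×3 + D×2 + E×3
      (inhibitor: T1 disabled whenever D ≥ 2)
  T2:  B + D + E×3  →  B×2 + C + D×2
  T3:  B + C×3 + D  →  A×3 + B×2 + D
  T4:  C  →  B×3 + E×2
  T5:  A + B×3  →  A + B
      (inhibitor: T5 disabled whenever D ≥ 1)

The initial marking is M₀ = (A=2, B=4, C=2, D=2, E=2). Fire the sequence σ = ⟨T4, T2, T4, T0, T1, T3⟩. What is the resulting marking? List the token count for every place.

(A=5, B=12, C=0, D=3, E=6)

step 1: fire T4:  (A=2, B=4, C=2, D=2, E=2) → (A=2, B=7, C=1, D=2, E=4)
step 2: fire T2:  (A=2, B=7, C=1, D=2, E=4) → (A=2, B=8, C=2, D=3, E=1)
step 3: fire T4:  (A=2, B=8, C=2, D=3, E=1) → (A=2, B=11, C=1, D=3, E=3)
step 4: fire T0:  (A=2, B=11, C=1, D=3, E=3) → (A=4, B=14, C=1, D=1, E=3)
step 5: fire T1:  (A=4, B=14, C=1, D=1, E=3) → (A=2, B=11, C=3, D=3, E=6)
step 6: fire T3:  (A=2, B=11, C=3, D=3, E=6) → (A=5, B=12, C=0, D=3, E=6)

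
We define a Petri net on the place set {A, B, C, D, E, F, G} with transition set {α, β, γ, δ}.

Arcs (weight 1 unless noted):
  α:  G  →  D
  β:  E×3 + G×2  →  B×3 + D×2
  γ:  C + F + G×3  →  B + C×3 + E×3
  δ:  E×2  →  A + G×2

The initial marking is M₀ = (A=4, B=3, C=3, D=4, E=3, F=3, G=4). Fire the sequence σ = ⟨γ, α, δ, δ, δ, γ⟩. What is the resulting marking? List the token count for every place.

step 1: fire γ:  (A=4, B=3, C=3, D=4, E=3, F=3, G=4) → (A=4, B=4, C=5, D=4, E=6, F=2, G=1)
step 2: fire α:  (A=4, B=4, C=5, D=4, E=6, F=2, G=1) → (A=4, B=4, C=5, D=5, E=6, F=2, G=0)
step 3: fire δ:  (A=4, B=4, C=5, D=5, E=6, F=2, G=0) → (A=5, B=4, C=5, D=5, E=4, F=2, G=2)
step 4: fire δ:  (A=5, B=4, C=5, D=5, E=4, F=2, G=2) → (A=6, B=4, C=5, D=5, E=2, F=2, G=4)
step 5: fire δ:  (A=6, B=4, C=5, D=5, E=2, F=2, G=4) → (A=7, B=4, C=5, D=5, E=0, F=2, G=6)
step 6: fire γ:  (A=7, B=4, C=5, D=5, E=0, F=2, G=6) → (A=7, B=5, C=7, D=5, E=3, F=1, G=3)

(A=7, B=5, C=7, D=5, E=3, F=1, G=3)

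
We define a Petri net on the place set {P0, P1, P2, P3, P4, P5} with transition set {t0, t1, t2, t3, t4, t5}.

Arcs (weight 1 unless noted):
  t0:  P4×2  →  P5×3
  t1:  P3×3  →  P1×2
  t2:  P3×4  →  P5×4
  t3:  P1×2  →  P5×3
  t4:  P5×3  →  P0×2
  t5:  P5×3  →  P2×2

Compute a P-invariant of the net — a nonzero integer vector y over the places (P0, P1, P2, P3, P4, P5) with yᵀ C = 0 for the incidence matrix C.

Incidence matrix C (rows=places, cols=transitions):
       t0   t1   t2   t3   t4   t5
   P0   0    0    0    0    2    0
   P1   0    2    0   -2    0    0
   P2   0    0    0    0    0    2
   P3   0   -3   -4    0    0    0
   P4  -2    0    0    0    0    0
   P5   3    0    4    3   -3   -3

Candidate y = [3, 3, 3, 2, 3, 2]; check y·C column-wise:
  col t0: 3·0 + 3·0 + 3·0 + 2·0 + 3·-2 + 2·3 = 0
  col t1: 3·0 + 3·2 + 3·0 + 2·-3 + 3·0 + 2·0 = 0
  col t2: 3·0 + 3·0 + 3·0 + 2·-4 + 3·0 + 2·4 = 0
  col t3: 3·0 + 3·-2 + 3·0 + 2·0 + 3·0 + 2·3 = 0
  col t4: 3·2 + 3·0 + 3·0 + 2·0 + 3·0 + 2·-3 = 0
  col t5: 3·0 + 3·0 + 3·2 + 2·0 + 3·0 + 2·-3 = 0

y = (P0:3, P1:3, P2:3, P3:2, P4:3, P5:2)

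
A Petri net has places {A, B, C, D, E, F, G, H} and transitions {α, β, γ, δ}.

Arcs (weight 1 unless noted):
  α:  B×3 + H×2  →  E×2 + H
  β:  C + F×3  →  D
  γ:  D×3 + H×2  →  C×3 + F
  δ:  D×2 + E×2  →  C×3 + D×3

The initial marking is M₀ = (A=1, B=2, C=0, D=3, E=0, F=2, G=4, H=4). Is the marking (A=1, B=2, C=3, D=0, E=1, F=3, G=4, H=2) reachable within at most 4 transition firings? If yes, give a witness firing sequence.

depth 0: 1 marking
depth 1: 2 markings reached so far
depth 2: 3 markings reached so far
depth 3: 3 markings reached so far
(frontier empty at depth 3; search complete)
target is not among the 3 markings reachable within 4 steps

NO — not reachable within 4 firings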